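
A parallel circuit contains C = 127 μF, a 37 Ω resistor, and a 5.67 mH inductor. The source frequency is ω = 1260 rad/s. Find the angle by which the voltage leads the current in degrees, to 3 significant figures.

-36.6°

X_L = ωL = 7.14 Ω
X_C = 1/(ωC) = 6.25 Ω
Parallel: admittances add. Y = 1/R + 1/(jωL) + jωC
Y = (0.0270 + j0.0200) S
|Y| = 0.0336 S → |Z| = 1/|Y| = 29.7 Ω, ∠Z = −∠Y = -36.6°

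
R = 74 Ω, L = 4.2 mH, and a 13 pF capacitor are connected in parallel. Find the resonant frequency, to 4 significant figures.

681.1 kHz

ω₀ = 1/√(LC) = 1/√(0.0042 × 1.3e-11) = 4.28e+06 rad/s
f₀ = ω₀/(2π) = 681.1 kHz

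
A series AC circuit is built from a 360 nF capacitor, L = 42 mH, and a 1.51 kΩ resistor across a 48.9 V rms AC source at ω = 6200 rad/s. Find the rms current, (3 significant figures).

32.1 mA

X_L = ωL = 260 Ω
X_C = 1/(ωC) = 448 Ω
Net reactance X = X_L − X_C = -188 Ω
Z = 1510 − j188 Ω
|Z| = √(1510² + 188²) = 1520 Ω
I = V/|Z| = 48.9/1520 = 32.1 mA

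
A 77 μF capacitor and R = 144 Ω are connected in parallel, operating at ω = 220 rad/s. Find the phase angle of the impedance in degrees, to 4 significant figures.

-67.71°

X_C = 1/(ωC) = 59.03 Ω
Parallel: admittances add. Y = 1/R + jωC
Y = (0.006944 + j0.01694) S
|Y| = 0.01831 S → |Z| = 1/|Y| = 54.62 Ω, ∠Z = −∠Y = -67.71°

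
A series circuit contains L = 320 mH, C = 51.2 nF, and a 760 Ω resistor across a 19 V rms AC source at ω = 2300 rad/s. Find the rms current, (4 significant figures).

X_L = ωL = 736.0 Ω
X_C = 1/(ωC) = 8492 Ω
Net reactance X = X_L − X_C = -7756 Ω
Z = 760.0 − j7756 Ω
|Z| = √(760.0² + 7756²) = 7793 Ω
I = V/|Z| = 19/7793 = 2.438 mA

2.438 mA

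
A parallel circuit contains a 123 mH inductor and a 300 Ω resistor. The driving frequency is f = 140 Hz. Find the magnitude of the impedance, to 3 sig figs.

102 Ω

ω = 2πf = 879.6 rad/s
X_L = ωL = 108 Ω
Parallel: admittances add. Y = 1/R + 1/(jωL)
Y = (0.00333 − j0.00924) S
|Y| = 0.00983 S → |Z| = 1/|Y| = 102 Ω, ∠Z = −∠Y = 70.2°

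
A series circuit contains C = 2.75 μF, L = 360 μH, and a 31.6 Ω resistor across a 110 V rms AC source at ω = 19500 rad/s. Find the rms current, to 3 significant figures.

X_L = ωL = 7.02 Ω
X_C = 1/(ωC) = 18.6 Ω
Net reactance X = X_L − X_C = -11.6 Ω
Z = 31.6 − j11.6 Ω
|Z| = √(31.6² + 11.6²) = 33.7 Ω
I = V/|Z| = 110/33.7 = 3.27 A

3.27 A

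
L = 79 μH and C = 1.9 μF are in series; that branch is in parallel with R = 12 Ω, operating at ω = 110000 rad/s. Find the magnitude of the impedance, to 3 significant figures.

3.71 Ω

X_L = ωL = 8.69 Ω
X_C = 1/(ωC) = 4.78 Ω
Branch 1: Z₁ = R = 12.0 Ω
Branch 2 (series LC): Z₂ = j(X_L − X_C) = j3.91 Ω
Parallel: Z = Z₁Z₂/(Z₁+Z₂), |Z| = 3.71 Ω, ∠Z = 72.0°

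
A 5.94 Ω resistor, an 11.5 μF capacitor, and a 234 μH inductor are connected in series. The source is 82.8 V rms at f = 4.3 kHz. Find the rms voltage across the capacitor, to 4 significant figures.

ω = 2πf = 27020 rad/s
X_L = ωL = 6.322 Ω
X_C = 1/(ωC) = 3.219 Ω
Net reactance X = X_L − X_C = 3.104 Ω
Z = 5.940 + j3.104 Ω
|Z| = √(5.940² + 3.104²) = 6.702 Ω
I = V/|Z| = 12.35 A
V_C = I·|Z_C| = 12.35 × 3.219 = 39.76 V

39.76 V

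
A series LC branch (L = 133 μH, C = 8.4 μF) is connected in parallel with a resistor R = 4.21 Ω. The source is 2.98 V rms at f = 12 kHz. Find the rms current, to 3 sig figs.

791 mA

ω = 2πf = 75400 rad/s
X_L = ωL = 10.0 Ω
X_C = 1/(ωC) = 1.58 Ω
Branch 1: Z₁ = R = 4.21 Ω
Branch 2 (series LC): Z₂ = j(X_L − X_C) = j8.45 Ω
Parallel: Z = Z₁Z₂/(Z₁+Z₂), |Z| = 3.77 Ω, ∠Z = 26.5°
I = V/|Z| = 2.98/3.77 = 791 mA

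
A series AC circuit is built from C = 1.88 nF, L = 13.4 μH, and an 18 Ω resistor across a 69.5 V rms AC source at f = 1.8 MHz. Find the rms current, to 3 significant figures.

655 mA

ω = 2πf = 1.131e+07 rad/s
X_L = ωL = 152 Ω
X_C = 1/(ωC) = 47.0 Ω
Net reactance X = X_L − X_C = 105 Ω
Z = 18.0 + j105 Ω
|Z| = √(18.0² + 105²) = 106 Ω
I = V/|Z| = 69.5/106 = 655 mA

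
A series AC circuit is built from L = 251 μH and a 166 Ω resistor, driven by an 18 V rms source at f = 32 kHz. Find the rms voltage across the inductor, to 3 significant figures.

5.24 V

ω = 2πf = 201100 rad/s
X_L = ωL = 50.5 Ω
Z = 166 + j50.5 Ω
|Z| = √(166² + 50.5²) = 174 Ω
I = V/|Z| = 104 mA
V_L = I·|Z_L| = 0.104 × 50.5 = 5.24 V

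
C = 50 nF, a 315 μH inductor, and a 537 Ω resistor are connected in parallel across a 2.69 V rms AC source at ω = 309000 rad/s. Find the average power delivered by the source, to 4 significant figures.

X_L = ωL = 97.34 Ω
X_C = 1/(ωC) = 64.72 Ω
Parallel: admittances add. Y = 1/R + 1/(jωL) + jωC
Y = (0.001862 + j0.005176) S
|Y| = 0.005501 S → |Z| = 1/|Y| = 181.8 Ω, ∠Z = −∠Y = -70.21°
I = V/|Z| = 14.80 mA
P = VI cos φ = 2.69 × 0.01480 × cos(-70.21°) = 13.48 mW

13.48 mW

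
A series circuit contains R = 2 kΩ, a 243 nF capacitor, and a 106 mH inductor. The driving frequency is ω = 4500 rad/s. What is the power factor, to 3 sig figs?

X_L = ωL = 477 Ω
X_C = 1/(ωC) = 914 Ω
Net reactance X = X_L − X_C = -437 Ω
Z = 2000 − j437 Ω
|Z| = √(2000² + 437²) = 2050 Ω
∠Z = arctan(-437/2000) = -12.3°
cos φ = cos(-12.3°) = 0.977

0.977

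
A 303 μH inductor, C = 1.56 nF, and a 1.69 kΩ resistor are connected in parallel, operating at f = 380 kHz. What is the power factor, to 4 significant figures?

0.2449

ω = 2πf = 2.388e+06 rad/s
X_L = ωL = 723.4 Ω
X_C = 1/(ωC) = 268.5 Ω
Parallel: admittances add. Y = 1/R + 1/(jωL) + jωC
Y = (0.0005917 + j0.002342) S
|Y| = 0.002416 S → |Z| = 1/|Y| = 413.9 Ω, ∠Z = −∠Y = -75.82°
cos φ = cos(-75.82°) = 0.2449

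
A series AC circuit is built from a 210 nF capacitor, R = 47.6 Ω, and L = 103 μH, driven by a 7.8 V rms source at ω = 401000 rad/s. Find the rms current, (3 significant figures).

X_L = ωL = 41.3 Ω
X_C = 1/(ωC) = 11.9 Ω
Net reactance X = X_L − X_C = 29.4 Ω
Z = 47.6 + j29.4 Ω
|Z| = √(47.6² + 29.4²) = 56.0 Ω
I = V/|Z| = 7.8/56.0 = 139 mA

139 mA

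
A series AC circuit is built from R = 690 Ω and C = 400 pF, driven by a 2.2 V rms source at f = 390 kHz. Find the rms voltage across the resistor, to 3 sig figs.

ω = 2πf = 2.45e+06 rad/s
X_C = 1/(ωC) = 1020 Ω
Z = 690 − j1020 Ω
|Z| = √(690² + 1020²) = 1230 Ω
I = V/|Z| = 1.79 mA
V_R = I·|Z_R| = 0.00179 × 690 = 1.23 V

1.23 V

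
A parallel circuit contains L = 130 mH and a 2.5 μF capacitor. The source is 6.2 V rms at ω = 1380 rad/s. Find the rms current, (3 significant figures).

X_L = ωL = 179 Ω
X_C = 1/(ωC) = 290 Ω
Parallel: admittances add. Y = 1/(jωL) + jωC
Y = (0 − j0.00212) S
|Y| = 0.00212 S → |Z| = 1/|Y| = 471 Ω, ∠Z = −∠Y = 90.0°
I = V/|Z| = 6.2/471 = 13.2 mA

13.2 mA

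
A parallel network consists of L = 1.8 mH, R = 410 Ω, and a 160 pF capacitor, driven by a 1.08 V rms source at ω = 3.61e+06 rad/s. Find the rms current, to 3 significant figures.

X_L = ωL = 6500 Ω
X_C = 1/(ωC) = 1730 Ω
Parallel: admittances add. Y = 1/R + 1/(jωL) + jωC
Y = (0.00244 + j0.000424) S
|Y| = 0.00248 S → |Z| = 1/|Y| = 404 Ω, ∠Z = −∠Y = -9.86°
I = V/|Z| = 1.08/404 = 2.67 mA

2.67 mA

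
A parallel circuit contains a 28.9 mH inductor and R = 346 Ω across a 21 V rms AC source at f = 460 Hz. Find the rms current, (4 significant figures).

258.6 mA

ω = 2πf = 2890 rad/s
X_L = ωL = 83.53 Ω
Parallel: admittances add. Y = 1/R + 1/(jωL)
Y = (0.002890 − j0.01197) S
|Y| = 0.01232 S → |Z| = 1/|Y| = 81.20 Ω, ∠Z = −∠Y = 76.43°
I = V/|Z| = 21/81.20 = 258.6 mA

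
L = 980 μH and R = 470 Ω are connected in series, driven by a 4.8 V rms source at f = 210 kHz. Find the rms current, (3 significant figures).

3.49 mA

ω = 2πf = 1.319e+06 rad/s
X_L = ωL = 1290 Ω
Z = 470 + j1290 Ω
|Z| = √(470² + 1290²) = 1380 Ω
I = V/|Z| = 4.8/1380 = 3.49 mA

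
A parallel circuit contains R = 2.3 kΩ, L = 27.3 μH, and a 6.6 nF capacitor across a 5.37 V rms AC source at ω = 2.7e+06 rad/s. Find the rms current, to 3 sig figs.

23.0 mA

X_L = ωL = 73.7 Ω
X_C = 1/(ωC) = 56.1 Ω
Parallel: admittances add. Y = 1/R + 1/(jωL) + jωC
Y = (0.000435 + j0.00425) S
|Y| = 0.00428 S → |Z| = 1/|Y| = 234 Ω, ∠Z = −∠Y = -84.2°
I = V/|Z| = 5.37/234 = 23.0 mA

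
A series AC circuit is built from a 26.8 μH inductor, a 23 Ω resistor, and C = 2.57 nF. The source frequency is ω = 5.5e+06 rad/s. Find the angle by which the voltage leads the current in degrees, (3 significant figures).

73.3°

X_L = ωL = 147 Ω
X_C = 1/(ωC) = 70.7 Ω
Net reactance X = X_L − X_C = 76.7 Ω
Z = 23.0 + j76.7 Ω
|Z| = √(23.0² + 76.7²) = 80.0 Ω
∠Z = arctan(76.7/23.0) = 73.3°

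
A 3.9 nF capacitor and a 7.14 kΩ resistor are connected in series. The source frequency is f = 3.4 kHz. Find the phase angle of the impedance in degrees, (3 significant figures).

-59.3°

ω = 2πf = 21360 rad/s
X_C = 1/(ωC) = 12000 Ω
Z = 7140 − j12000 Ω
|Z| = √(7140² + 12000²) = 14000 Ω
∠Z = arctan(-12000/7140) = -59.3°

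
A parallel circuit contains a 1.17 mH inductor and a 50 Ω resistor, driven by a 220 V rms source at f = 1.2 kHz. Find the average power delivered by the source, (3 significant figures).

968 W

ω = 2πf = 7540 rad/s
X_L = ωL = 8.82 Ω
Parallel: admittances add. Y = 1/R + 1/(jωL)
Y = (0.0200 − j0.113) S
|Y| = 0.115 S → |Z| = 1/|Y| = 8.69 Ω, ∠Z = −∠Y = 80.0°
I = V/|Z| = 25.3 A
P = VI cos φ = 220 × 25.3 × cos(80.0°) = 968 W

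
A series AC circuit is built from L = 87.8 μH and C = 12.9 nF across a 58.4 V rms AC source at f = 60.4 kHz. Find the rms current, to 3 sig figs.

ω = 2πf = 379500 rad/s
X_L = ωL = 33.3 Ω
X_C = 1/(ωC) = 204 Ω
Net reactance X = X_L − X_C = -171 Ω
Z = − j171 Ω
|Z| = √(0² + 171²) = 171 Ω
I = V/|Z| = 58.4/171 = 342 mA

342 mA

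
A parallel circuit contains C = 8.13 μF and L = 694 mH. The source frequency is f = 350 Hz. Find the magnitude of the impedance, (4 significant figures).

58.06 Ω

ω = 2πf = 2199 rad/s
X_L = ωL = 1526 Ω
X_C = 1/(ωC) = 55.93 Ω
Parallel: admittances add. Y = 1/(jωL) + jωC
Y = (0 + j0.01722) S
|Y| = 0.01722 S → |Z| = 1/|Y| = 58.06 Ω, ∠Z = −∠Y = -90.00°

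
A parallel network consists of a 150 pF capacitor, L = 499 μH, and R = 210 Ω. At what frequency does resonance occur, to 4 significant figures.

581.7 kHz

ω₀ = 1/√(LC) = 1/√(0.000499 × 1.5e-10) = 3.655e+06 rad/s
f₀ = ω₀/(2π) = 581.7 kHz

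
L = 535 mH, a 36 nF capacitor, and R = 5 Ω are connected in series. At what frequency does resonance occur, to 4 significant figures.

1.147 kHz

ω₀ = 1/√(LC) = 1/√(0.535 × 3.6e-08) = 7206 rad/s
f₀ = ω₀/(2π) = 1.147 kHz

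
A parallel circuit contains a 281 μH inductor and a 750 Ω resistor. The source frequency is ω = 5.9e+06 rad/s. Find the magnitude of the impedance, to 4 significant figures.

683.3 Ω

X_L = ωL = 1658 Ω
Parallel: admittances add. Y = 1/R + 1/(jωL)
Y = (0.001333 − j0.0006032) S
|Y| = 0.001463 S → |Z| = 1/|Y| = 683.3 Ω, ∠Z = −∠Y = 24.34°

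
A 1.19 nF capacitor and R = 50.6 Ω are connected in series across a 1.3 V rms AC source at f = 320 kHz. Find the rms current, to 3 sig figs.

ω = 2πf = 2.011e+06 rad/s
X_C = 1/(ωC) = 418 Ω
Z = 50.6 − j418 Ω
|Z| = √(50.6² + 418²) = 421 Ω
I = V/|Z| = 1.3/421 = 3.09 mA

3.09 mA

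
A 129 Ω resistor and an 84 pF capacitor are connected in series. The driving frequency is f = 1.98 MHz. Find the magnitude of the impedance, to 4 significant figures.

965.6 Ω

ω = 2πf = 1.244e+07 rad/s
X_C = 1/(ωC) = 956.9 Ω
Z = 129.0 − j956.9 Ω
|Z| = √(129.0² + 956.9²) = 965.6 Ω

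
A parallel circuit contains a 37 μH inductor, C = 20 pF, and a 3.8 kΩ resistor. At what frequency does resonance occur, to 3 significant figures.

5.85 MHz

ω₀ = 1/√(LC) = 1/√(3.7e-05 × 2e-11) = 3.676e+07 rad/s
f₀ = ω₀/(2π) = 5.85 MHz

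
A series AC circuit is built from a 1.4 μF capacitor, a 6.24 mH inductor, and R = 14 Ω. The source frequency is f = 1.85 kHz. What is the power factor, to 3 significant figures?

ω = 2πf = 11620 rad/s
X_L = ωL = 72.5 Ω
X_C = 1/(ωC) = 61.4 Ω
Net reactance X = X_L − X_C = 11.1 Ω
Z = 14.0 + j11.1 Ω
|Z| = √(14.0² + 11.1²) = 17.9 Ω
∠Z = arctan(11.1/14.0) = 38.4°
cos φ = cos(38.4°) = 0.784

0.784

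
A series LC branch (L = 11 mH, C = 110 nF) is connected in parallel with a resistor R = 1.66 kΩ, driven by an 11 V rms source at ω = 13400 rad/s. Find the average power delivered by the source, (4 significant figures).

72.89 mW

X_L = ωL = 147.4 Ω
X_C = 1/(ωC) = 678.4 Ω
Branch 1: Z₁ = R = 1660 Ω
Branch 2 (series LC): Z₂ = j(X_L − X_C) = −j531.0 Ω
Parallel: Z = Z₁Z₂/(Z₁+Z₂), |Z| = 505.8 Ω, ∠Z = -72.26°
I = V/|Z| = 21.75 mA
P = VI cos φ = 11 × 0.02175 × cos(-72.26°) = 72.89 mW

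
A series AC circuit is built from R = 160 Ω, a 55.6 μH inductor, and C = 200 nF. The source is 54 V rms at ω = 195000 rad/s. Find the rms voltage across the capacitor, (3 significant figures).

8.62 V

X_L = ωL = 10.8 Ω
X_C = 1/(ωC) = 25.6 Ω
Net reactance X = X_L − X_C = -14.8 Ω
Z = 160 − j14.8 Ω
|Z| = √(160² + 14.8²) = 161 Ω
I = V/|Z| = 336 mA
V_C = I·|Z_C| = 0.336 × 25.6 = 8.62 V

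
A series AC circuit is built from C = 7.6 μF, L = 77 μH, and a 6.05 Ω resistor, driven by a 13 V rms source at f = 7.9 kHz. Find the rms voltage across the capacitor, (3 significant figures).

ω = 2πf = 49640 rad/s
X_L = ωL = 3.82 Ω
X_C = 1/(ωC) = 2.65 Ω
Net reactance X = X_L − X_C = 1.17 Ω
Z = 6.05 + j1.17 Ω
|Z| = √(6.05² + 1.17²) = 6.16 Ω
I = V/|Z| = 2.11 A
V_C = I·|Z_C| = 2.11 × 2.65 = 5.59 V

5.59 V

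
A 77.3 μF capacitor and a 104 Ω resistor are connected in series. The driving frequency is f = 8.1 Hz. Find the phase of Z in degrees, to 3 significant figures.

ω = 2πf = 50.89 rad/s
X_C = 1/(ωC) = 254 Ω
Z = 104 − j254 Ω
|Z| = √(104² + 254²) = 275 Ω
∠Z = arctan(-254/104) = -67.7°

-67.7°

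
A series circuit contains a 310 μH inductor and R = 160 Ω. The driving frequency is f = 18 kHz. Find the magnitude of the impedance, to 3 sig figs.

164 Ω

ω = 2πf = 113100 rad/s
X_L = ωL = 35.1 Ω
Z = 160 + j35.1 Ω
|Z| = √(160² + 35.1²) = 164 Ω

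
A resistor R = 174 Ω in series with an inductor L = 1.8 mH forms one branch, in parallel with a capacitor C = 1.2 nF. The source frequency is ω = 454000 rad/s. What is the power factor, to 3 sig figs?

0.370

X_L = ωL = 817 Ω
X_C = 1/(ωC) = 1840 Ω
Branch 1 (R+jX_L): Z₁ = 174 + j817 Ω, |Z₁| = 836 Ω
Branch 2 (−jX_C): Z₂ = −j1840 Ω
Parallel: Z = Z₁Z₂/(Z₁+Z₂), |Z| = 1480 Ω, ∠Z = 68.3°
cos φ = cos(68.3°) = 0.370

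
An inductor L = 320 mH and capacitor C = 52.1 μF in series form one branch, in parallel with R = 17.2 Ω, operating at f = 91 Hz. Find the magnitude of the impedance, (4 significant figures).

ω = 2πf = 571.8 rad/s
X_L = ωL = 183.0 Ω
X_C = 1/(ωC) = 33.57 Ω
Branch 1: Z₁ = R = 17.20 Ω
Branch 2 (series LC): Z₂ = j(X_L − X_C) = j149.4 Ω
Parallel: Z = Z₁Z₂/(Z₁+Z₂), |Z| = 17.09 Ω, ∠Z = 6.568°

17.09 Ω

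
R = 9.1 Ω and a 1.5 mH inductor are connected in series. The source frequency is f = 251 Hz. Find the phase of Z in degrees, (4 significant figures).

ω = 2πf = 1577 rad/s
X_L = ωL = 2.366 Ω
Z = 9.100 + j2.366 Ω
|Z| = √(9.100² + 2.366²) = 9.402 Ω
∠Z = arctan(2.366/9.100) = 14.57°

14.57°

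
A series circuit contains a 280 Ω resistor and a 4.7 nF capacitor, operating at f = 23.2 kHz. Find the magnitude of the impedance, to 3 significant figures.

ω = 2πf = 145800 rad/s
X_C = 1/(ωC) = 1460 Ω
Z = 280 − j1460 Ω
|Z| = √(280² + 1460²) = 1490 Ω

1490 Ω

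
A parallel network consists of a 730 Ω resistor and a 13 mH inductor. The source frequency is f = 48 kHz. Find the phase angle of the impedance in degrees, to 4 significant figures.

ω = 2πf = 301600 rad/s
X_L = ωL = 3921 Ω
Parallel: admittances add. Y = 1/R + 1/(jωL)
Y = (0.001370 − j0.0002551) S
|Y| = 0.001393 S → |Z| = 1/|Y| = 717.7 Ω, ∠Z = −∠Y = 10.55°

10.55°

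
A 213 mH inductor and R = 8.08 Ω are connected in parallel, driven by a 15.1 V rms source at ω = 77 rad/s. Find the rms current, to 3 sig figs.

X_L = ωL = 16.4 Ω
Parallel: admittances add. Y = 1/R + 1/(jωL)
Y = (0.124 − j0.0610) S
|Y| = 0.138 S → |Z| = 1/|Y| = 7.25 Ω, ∠Z = −∠Y = 26.2°
I = V/|Z| = 15.1/7.25 = 2.08 A

2.08 A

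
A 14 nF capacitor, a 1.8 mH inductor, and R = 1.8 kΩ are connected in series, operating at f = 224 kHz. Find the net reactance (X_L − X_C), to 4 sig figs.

ω = 2πf = 1.407e+06 rad/s
X_L = ωL = 2533 Ω
X_C = 1/(ωC) = 50.75 Ω
X = 2533 − 50.75 = 2483 Ω

2483 Ω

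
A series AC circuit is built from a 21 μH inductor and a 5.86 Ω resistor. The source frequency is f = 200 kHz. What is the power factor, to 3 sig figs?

ω = 2πf = 1.257e+06 rad/s
X_L = ωL = 26.4 Ω
Z = 5.86 + j26.4 Ω
|Z| = √(5.86² + 26.4²) = 27.0 Ω
∠Z = arctan(26.4/5.86) = 77.5°
cos φ = cos(77.5°) = 0.217

0.217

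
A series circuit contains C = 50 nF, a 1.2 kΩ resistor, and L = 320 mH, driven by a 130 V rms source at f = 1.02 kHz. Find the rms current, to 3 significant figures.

ω = 2πf = 6409 rad/s
X_L = ωL = 2050 Ω
X_C = 1/(ωC) = 3120 Ω
Net reactance X = X_L − X_C = -1070 Ω
Z = 1200 − j1070 Ω
|Z| = √(1200² + 1070²) = 1610 Ω
I = V/|Z| = 130/1610 = 80.9 mA

80.9 mA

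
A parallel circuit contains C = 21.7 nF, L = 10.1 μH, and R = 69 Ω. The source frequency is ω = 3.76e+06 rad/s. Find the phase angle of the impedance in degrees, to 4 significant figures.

-75.30°

X_L = ωL = 37.98 Ω
X_C = 1/(ωC) = 12.26 Ω
Parallel: admittances add. Y = 1/R + 1/(jωL) + jωC
Y = (0.01449 + j0.05526) S
|Y| = 0.05713 S → |Z| = 1/|Y| = 17.50 Ω, ∠Z = −∠Y = -75.30°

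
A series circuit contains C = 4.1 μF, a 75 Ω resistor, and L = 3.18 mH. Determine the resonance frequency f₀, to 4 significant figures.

1.394 kHz

ω₀ = 1/√(LC) = 1/√(0.00318 × 4.1e-06) = 8758 rad/s
f₀ = ω₀/(2π) = 1.394 kHz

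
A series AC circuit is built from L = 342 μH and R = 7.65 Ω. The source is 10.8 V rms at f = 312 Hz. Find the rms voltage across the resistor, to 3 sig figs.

10.8 V

ω = 2πf = 1960 rad/s
X_L = ωL = 0.670 Ω
Z = 7.65 + j0.670 Ω
|Z| = √(7.65² + 0.670²) = 7.68 Ω
I = V/|Z| = 1.41 A
V_R = I·|Z_R| = 1.41 × 7.65 = 10.8 V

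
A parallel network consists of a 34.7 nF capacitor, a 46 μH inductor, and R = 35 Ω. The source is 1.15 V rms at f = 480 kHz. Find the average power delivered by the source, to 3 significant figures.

ω = 2πf = 3.016e+06 rad/s
X_L = ωL = 139 Ω
X_C = 1/(ωC) = 9.56 Ω
Parallel: admittances add. Y = 1/R + 1/(jωL) + jωC
Y = (0.0286 + j0.0974) S
|Y| = 0.102 S → |Z| = 1/|Y| = 9.85 Ω, ∠Z = −∠Y = -73.7°
I = V/|Z| = 117 mA
P = VI cos φ = 1.15 × 0.117 × cos(-73.7°) = 37.8 mW

37.8 mW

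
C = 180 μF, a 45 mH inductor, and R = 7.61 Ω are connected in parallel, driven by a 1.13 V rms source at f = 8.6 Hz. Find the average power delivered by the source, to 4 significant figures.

ω = 2πf = 54.04 rad/s
X_L = ωL = 2.432 Ω
X_C = 1/(ωC) = 102.8 Ω
Parallel: admittances add. Y = 1/R + 1/(jωL) + jωC
Y = (0.1314 − j0.4015) S
|Y| = 0.4225 S → |Z| = 1/|Y| = 2.367 Ω, ∠Z = −∠Y = 71.88°
I = V/|Z| = 477.4 mA
P = VI cos φ = 1.13 × 0.4774 × cos(71.88°) = 167.8 mW

167.8 mW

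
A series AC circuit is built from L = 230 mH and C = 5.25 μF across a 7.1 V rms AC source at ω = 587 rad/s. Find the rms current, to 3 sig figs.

X_L = ωL = 135 Ω
X_C = 1/(ωC) = 324 Ω
Net reactance X = X_L − X_C = -189 Ω
Z = − j189 Ω
|Z| = √(0² + 189²) = 189 Ω
I = V/|Z| = 7.1/189 = 37.5 mA

37.5 mA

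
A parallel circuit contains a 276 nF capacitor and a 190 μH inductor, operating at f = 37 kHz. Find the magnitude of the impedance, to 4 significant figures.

24.08 Ω

ω = 2πf = 232500 rad/s
X_L = ωL = 44.17 Ω
X_C = 1/(ωC) = 15.59 Ω
Parallel: admittances add. Y = 1/(jωL) + jωC
Y = (0 + j0.04152) S
|Y| = 0.04152 S → |Z| = 1/|Y| = 24.08 Ω, ∠Z = −∠Y = -90.00°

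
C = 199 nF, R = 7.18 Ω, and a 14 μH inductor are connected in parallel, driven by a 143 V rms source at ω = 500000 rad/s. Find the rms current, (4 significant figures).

X_L = ωL = 7.000 Ω
X_C = 1/(ωC) = 10.05 Ω
Parallel: admittances add. Y = 1/R + 1/(jωL) + jωC
Y = (0.1393 − j0.04336) S
|Y| = 0.1459 S → |Z| = 1/|Y| = 6.855 Ω, ∠Z = −∠Y = 17.29°
I = V/|Z| = 143/6.855 = 20.86 A

20.86 A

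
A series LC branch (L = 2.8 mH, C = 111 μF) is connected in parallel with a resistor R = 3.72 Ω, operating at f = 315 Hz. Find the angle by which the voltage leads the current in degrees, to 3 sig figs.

ω = 2πf = 1979 rad/s
X_L = ωL = 5.54 Ω
X_C = 1/(ωC) = 4.55 Ω
Branch 1: Z₁ = R = 3.72 Ω
Branch 2 (series LC): Z₂ = j(X_L − X_C) = j0.990 Ω
Parallel: Z = Z₁Z₂/(Z₁+Z₂), |Z| = 0.957 Ω, ∠Z = 75.1°

75.1°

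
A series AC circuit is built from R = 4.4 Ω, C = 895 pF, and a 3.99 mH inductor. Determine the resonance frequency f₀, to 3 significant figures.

ω₀ = 1/√(LC) = 1/√(0.00399 × 8.95e-10) = 529200 rad/s
f₀ = ω₀/(2π) = 84.2 kHz

84.2 kHz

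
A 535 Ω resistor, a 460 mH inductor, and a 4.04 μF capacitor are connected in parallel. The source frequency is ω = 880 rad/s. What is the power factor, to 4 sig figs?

X_L = ωL = 404.8 Ω
X_C = 1/(ωC) = 281.3 Ω
Parallel: admittances add. Y = 1/R + 1/(jωL) + jωC
Y = (0.001869 + j0.001085) S
|Y| = 0.002161 S → |Z| = 1/|Y| = 462.7 Ω, ∠Z = −∠Y = -30.13°
cos φ = cos(-30.13°) = 0.8649

0.8649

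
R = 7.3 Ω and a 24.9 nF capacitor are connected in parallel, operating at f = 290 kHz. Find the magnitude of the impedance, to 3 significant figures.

6.93 Ω

ω = 2πf = 1.822e+06 rad/s
X_C = 1/(ωC) = 22.0 Ω
Parallel: admittances add. Y = 1/R + jωC
Y = (0.137 + j0.0454) S
|Y| = 0.144 S → |Z| = 1/|Y| = 6.93 Ω, ∠Z = −∠Y = -18.3°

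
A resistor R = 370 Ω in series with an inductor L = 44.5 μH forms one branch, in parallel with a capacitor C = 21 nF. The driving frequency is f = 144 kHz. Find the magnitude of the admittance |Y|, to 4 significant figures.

18.90 mS

ω = 2πf = 904800 rad/s
X_L = ωL = 40.26 Ω
X_C = 1/(ωC) = 52.63 Ω
Branch 1 (R+jX_L): Z₁ = 370.0 + j40.26 Ω, |Z₁| = 372.2 Ω
Branch 2 (−jX_C): Z₂ = −j52.63 Ω
Parallel: Z = Z₁Z₂/(Z₁+Z₂), |Z| = 52.91 Ω, ∠Z = -81.88°
|Y| = 1/|Z| = 18.90 mS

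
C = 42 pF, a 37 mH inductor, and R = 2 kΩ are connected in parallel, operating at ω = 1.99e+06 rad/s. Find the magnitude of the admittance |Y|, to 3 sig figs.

X_L = ωL = 73600 Ω
X_C = 1/(ωC) = 12000 Ω
Parallel: admittances add. Y = 1/R + 1/(jωL) + jωC
Y = (0.000500 + j7e-05) S
|Y| = 0.000505 S → |Z| = 1/|Y| = 1980 Ω, ∠Z = −∠Y = -7.97°

505 μS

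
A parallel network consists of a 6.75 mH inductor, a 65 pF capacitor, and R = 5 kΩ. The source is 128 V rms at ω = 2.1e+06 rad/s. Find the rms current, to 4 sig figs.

26.96 mA

X_L = ωL = 14180 Ω
X_C = 1/(ωC) = 7326 Ω
Parallel: admittances add. Y = 1/R + 1/(jωL) + jωC
Y = (0.0002000 + j6.595e-05) S
|Y| = 0.0002106 S → |Z| = 1/|Y| = 4748 Ω, ∠Z = −∠Y = -18.25°
I = V/|Z| = 128/4748 = 26.96 mA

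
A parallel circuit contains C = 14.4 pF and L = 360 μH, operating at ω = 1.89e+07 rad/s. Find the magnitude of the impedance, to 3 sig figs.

X_L = ωL = 6800 Ω
X_C = 1/(ωC) = 3670 Ω
Parallel: admittances add. Y = 1/(jωL) + jωC
Y = (0 + j0.000125) S
|Y| = 0.000125 S → |Z| = 1/|Y| = 7990 Ω, ∠Z = −∠Y = -90.0°

7990 Ω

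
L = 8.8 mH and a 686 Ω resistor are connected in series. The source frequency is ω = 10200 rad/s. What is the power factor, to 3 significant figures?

0.992

X_L = ωL = 89.8 Ω
Z = 686 + j89.8 Ω
|Z| = √(686² + 89.8²) = 692 Ω
∠Z = arctan(89.8/686) = 7.45°
cos φ = cos(7.45°) = 0.992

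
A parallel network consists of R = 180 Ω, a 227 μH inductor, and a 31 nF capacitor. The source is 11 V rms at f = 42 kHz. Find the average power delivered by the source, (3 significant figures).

672 mW

ω = 2πf = 263900 rad/s
X_L = ωL = 59.9 Ω
X_C = 1/(ωC) = 122 Ω
Parallel: admittances add. Y = 1/R + 1/(jωL) + jωC
Y = (0.00556 − j0.00851) S
|Y| = 0.0102 S → |Z| = 1/|Y| = 98.4 Ω, ∠Z = −∠Y = 56.9°
I = V/|Z| = 112 mA
P = VI cos φ = 11 × 0.112 × cos(56.9°) = 672 mW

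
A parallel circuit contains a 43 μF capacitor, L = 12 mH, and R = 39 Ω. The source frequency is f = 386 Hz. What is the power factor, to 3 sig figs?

ω = 2πf = 2425 rad/s
X_L = ωL = 29.1 Ω
X_C = 1/(ωC) = 9.59 Ω
Parallel: admittances add. Y = 1/R + 1/(jωL) + jωC
Y = (0.0256 + j0.0699) S
|Y| = 0.0745 S → |Z| = 1/|Y| = 13.4 Ω, ∠Z = −∠Y = -69.9°
cos φ = cos(-69.9°) = 0.344

0.344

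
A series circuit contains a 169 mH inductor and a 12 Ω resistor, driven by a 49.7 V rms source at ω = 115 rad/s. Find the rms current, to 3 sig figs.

2.18 A

X_L = ωL = 19.4 Ω
Z = 12.0 + j19.4 Ω
|Z| = √(12.0² + 19.4²) = 22.8 Ω
I = V/|Z| = 49.7/22.8 = 2.18 A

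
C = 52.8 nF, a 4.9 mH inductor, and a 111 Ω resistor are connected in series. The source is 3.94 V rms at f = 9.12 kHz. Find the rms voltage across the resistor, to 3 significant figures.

ω = 2πf = 57300 rad/s
X_L = ωL = 281 Ω
X_C = 1/(ωC) = 331 Ω
Net reactance X = X_L − X_C = -49.7 Ω
Z = 111 − j49.7 Ω
|Z| = √(111² + 49.7²) = 122 Ω
I = V/|Z| = 32.4 mA
V_R = I·|Z_R| = 0.0324 × 111 = 3.60 V

3.60 V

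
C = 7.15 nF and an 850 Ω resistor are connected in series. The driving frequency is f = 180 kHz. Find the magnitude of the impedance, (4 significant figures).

858.9 Ω

ω = 2πf = 1.131e+06 rad/s
X_C = 1/(ωC) = 123.7 Ω
Z = 850.0 − j123.7 Ω
|Z| = √(850.0² + 123.7²) = 858.9 Ω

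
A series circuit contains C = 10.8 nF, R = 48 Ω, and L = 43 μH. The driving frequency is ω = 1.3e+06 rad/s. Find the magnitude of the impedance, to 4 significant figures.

X_L = ωL = 55.90 Ω
X_C = 1/(ωC) = 71.23 Ω
Net reactance X = X_L − X_C = -15.33 Ω
Z = 48.00 − j15.33 Ω
|Z| = √(48.00² + 15.33²) = 50.39 Ω

50.39 Ω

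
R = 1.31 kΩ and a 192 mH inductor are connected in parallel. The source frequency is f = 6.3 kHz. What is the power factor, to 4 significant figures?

0.9855

ω = 2πf = 39580 rad/s
X_L = ωL = 7600 Ω
Parallel: admittances add. Y = 1/R + 1/(jωL)
Y = (0.0007634 − j0.0001316) S
|Y| = 0.0007746 S → |Z| = 1/|Y| = 1291 Ω, ∠Z = −∠Y = 9.780°
cos φ = cos(9.780°) = 0.9855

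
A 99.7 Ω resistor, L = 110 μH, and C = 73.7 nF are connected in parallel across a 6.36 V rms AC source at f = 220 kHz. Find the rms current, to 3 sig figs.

ω = 2πf = 1.382e+06 rad/s
X_L = ωL = 152 Ω
X_C = 1/(ωC) = 9.82 Ω
Parallel: admittances add. Y = 1/R + 1/(jωL) + jωC
Y = (0.0100 + j0.0953) S
|Y| = 0.0958 S → |Z| = 1/|Y| = 10.4 Ω, ∠Z = −∠Y = -84.0°
I = V/|Z| = 6.36/10.4 = 609 mA

609 mA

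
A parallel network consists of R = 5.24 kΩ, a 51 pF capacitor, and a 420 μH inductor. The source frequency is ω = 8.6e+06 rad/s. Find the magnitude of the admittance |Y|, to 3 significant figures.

X_L = ωL = 3610 Ω
X_C = 1/(ωC) = 2280 Ω
Parallel: admittances add. Y = 1/R + 1/(jωL) + jωC
Y = (0.000191 + j0.000162) S
|Y| = 0.000250 S → |Z| = 1/|Y| = 4000 Ω, ∠Z = −∠Y = -40.3°

250 μS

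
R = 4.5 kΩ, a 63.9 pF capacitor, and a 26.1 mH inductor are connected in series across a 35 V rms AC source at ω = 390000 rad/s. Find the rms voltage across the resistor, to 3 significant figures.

X_L = ωL = 10200 Ω
X_C = 1/(ωC) = 40100 Ω
Net reactance X = X_L − X_C = -29900 Ω
Z = 4500 − j29900 Ω
|Z| = √(4500² + 29900²) = 30300 Ω
I = V/|Z| = 1.16 mA
V_R = I·|Z_R| = 0.00116 × 4500 = 5.20 V

5.20 V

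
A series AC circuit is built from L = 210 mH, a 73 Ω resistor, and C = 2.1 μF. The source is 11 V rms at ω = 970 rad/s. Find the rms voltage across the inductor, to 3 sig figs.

X_L = ωL = 204 Ω
X_C = 1/(ωC) = 491 Ω
Net reactance X = X_L − X_C = -287 Ω
Z = 73.0 − j287 Ω
|Z| = √(73.0² + 287²) = 296 Ω
I = V/|Z| = 37.1 mA
V_L = I·|Z_L| = 0.0371 × 204 = 7.56 V

7.56 V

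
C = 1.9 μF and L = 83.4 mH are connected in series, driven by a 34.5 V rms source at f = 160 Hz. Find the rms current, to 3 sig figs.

ω = 2πf = 1005 rad/s
X_L = ωL = 83.8 Ω
X_C = 1/(ωC) = 524 Ω
Net reactance X = X_L − X_C = -440 Ω
Z = − j440 Ω
|Z| = √(0² + 440²) = 440 Ω
I = V/|Z| = 34.5/440 = 78.5 mA

78.5 mA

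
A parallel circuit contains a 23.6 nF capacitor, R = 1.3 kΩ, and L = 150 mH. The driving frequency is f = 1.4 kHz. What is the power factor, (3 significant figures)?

0.813

ω = 2πf = 8796 rad/s
X_L = ωL = 1320 Ω
X_C = 1/(ωC) = 4820 Ω
Parallel: admittances add. Y = 1/R + 1/(jωL) + jωC
Y = (0.000769 − j0.000550) S
|Y| = 0.000946 S → |Z| = 1/|Y| = 1060 Ω, ∠Z = −∠Y = 35.6°
cos φ = cos(35.6°) = 0.813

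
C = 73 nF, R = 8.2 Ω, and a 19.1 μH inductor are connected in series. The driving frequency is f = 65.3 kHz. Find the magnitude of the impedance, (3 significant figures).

26.8 Ω

ω = 2πf = 410300 rad/s
X_L = ωL = 7.84 Ω
X_C = 1/(ωC) = 33.4 Ω
Net reactance X = X_L − X_C = -25.6 Ω
Z = 8.20 − j25.6 Ω
|Z| = √(8.20² + 25.6²) = 26.8 Ω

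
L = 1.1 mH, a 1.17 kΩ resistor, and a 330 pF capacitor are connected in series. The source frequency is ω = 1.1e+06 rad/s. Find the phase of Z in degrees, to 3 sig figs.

X_L = ωL = 1210 Ω
X_C = 1/(ωC) = 2750 Ω
Net reactance X = X_L − X_C = -1540 Ω
Z = 1170 − j1540 Ω
|Z| = √(1170² + 1540²) = 1940 Ω
∠Z = arctan(-1540/1170) = -52.9°

-52.9°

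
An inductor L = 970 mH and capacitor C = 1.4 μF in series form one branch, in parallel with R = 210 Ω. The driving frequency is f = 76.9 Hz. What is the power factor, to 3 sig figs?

ω = 2πf = 483.2 rad/s
X_L = ωL = 469 Ω
X_C = 1/(ωC) = 1480 Ω
Branch 1: Z₁ = R = 210 Ω
Branch 2 (series LC): Z₂ = j(X_L − X_C) = −j1010 Ω
Parallel: Z = Z₁Z₂/(Z₁+Z₂), |Z| = 206 Ω, ∠Z = -11.7°
cos φ = cos(-11.7°) = 0.979

0.979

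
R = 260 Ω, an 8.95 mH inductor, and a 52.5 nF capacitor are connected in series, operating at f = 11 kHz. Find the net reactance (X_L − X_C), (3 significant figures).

343 Ω

ω = 2πf = 69120 rad/s
X_L = ωL = 619 Ω
X_C = 1/(ωC) = 276 Ω
X = 619 − 276 = 343 Ω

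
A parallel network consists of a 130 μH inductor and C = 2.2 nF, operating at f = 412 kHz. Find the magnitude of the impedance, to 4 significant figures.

367.2 Ω

ω = 2πf = 2.589e+06 rad/s
X_L = ωL = 336.5 Ω
X_C = 1/(ωC) = 175.6 Ω
Parallel: admittances add. Y = 1/(jωL) + jωC
Y = (0 + j0.002724) S
|Y| = 0.002724 S → |Z| = 1/|Y| = 367.2 Ω, ∠Z = −∠Y = -90.00°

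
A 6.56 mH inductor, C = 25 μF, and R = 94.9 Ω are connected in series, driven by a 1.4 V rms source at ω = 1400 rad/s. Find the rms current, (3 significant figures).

14.5 mA

X_L = ωL = 9.18 Ω
X_C = 1/(ωC) = 28.6 Ω
Net reactance X = X_L − X_C = -19.4 Ω
Z = 94.9 − j19.4 Ω
|Z| = √(94.9² + 19.4²) = 96.9 Ω
I = V/|Z| = 1.4/96.9 = 14.5 mA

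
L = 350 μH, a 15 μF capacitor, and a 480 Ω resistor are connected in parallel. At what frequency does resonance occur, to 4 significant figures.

ω₀ = 1/√(LC) = 1/√(0.00035 × 1.5e-05) = 13800 rad/s
f₀ = ω₀/(2π) = 2.197 kHz

2.197 kHz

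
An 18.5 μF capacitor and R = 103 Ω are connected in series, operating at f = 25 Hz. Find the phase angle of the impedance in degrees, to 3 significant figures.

-73.3°

ω = 2πf = 157.1 rad/s
X_C = 1/(ωC) = 344 Ω
Z = 103 − j344 Ω
|Z| = √(103² + 344²) = 359 Ω
∠Z = arctan(-344/103) = -73.3°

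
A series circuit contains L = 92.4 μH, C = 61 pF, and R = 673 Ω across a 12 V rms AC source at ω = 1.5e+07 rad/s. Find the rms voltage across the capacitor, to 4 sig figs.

17.87 V

X_L = ωL = 1386 Ω
X_C = 1/(ωC) = 1093 Ω
Net reactance X = X_L − X_C = 293.1 Ω
Z = 673.0 + j293.1 Ω
|Z| = √(673.0² + 293.1²) = 734.1 Ω
I = V/|Z| = 16.35 mA
V_C = I·|Z_C| = 0.01635 × 1093 = 17.87 V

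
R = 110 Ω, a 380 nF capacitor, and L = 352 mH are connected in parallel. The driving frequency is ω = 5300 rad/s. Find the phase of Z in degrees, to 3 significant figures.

X_L = ωL = 1870 Ω
X_C = 1/(ωC) = 497 Ω
Parallel: admittances add. Y = 1/R + 1/(jωL) + jωC
Y = (0.00909 + j0.00148) S
|Y| = 0.00921 S → |Z| = 1/|Y| = 109 Ω, ∠Z = −∠Y = -9.23°

-9.23°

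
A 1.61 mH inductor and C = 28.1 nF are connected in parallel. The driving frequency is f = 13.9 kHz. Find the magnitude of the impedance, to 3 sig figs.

ω = 2πf = 87340 rad/s
X_L = ωL = 141 Ω
X_C = 1/(ωC) = 407 Ω
Parallel: admittances add. Y = 1/(jωL) + jωC
Y = (0 − j0.00466) S
|Y| = 0.00466 S → |Z| = 1/|Y| = 215 Ω, ∠Z = −∠Y = 90.0°

215 Ω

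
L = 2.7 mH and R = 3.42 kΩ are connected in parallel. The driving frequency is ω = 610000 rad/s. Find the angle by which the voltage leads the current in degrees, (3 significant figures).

X_L = ωL = 1650 Ω
Parallel: admittances add. Y = 1/R + 1/(jωL)
Y = (0.000292 − j0.000607) S
|Y| = 0.000674 S → |Z| = 1/|Y| = 1480 Ω, ∠Z = −∠Y = 64.3°

64.3°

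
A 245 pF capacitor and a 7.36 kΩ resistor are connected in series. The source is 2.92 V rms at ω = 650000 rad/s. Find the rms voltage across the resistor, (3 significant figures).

X_C = 1/(ωC) = 6280 Ω
Z = 7360 − j6280 Ω
|Z| = √(7360² + 6280²) = 9670 Ω
I = V/|Z| = 302 μA
V_R = I·|Z_R| = 0.000302 × 7360 = 2.22 V

2.22 V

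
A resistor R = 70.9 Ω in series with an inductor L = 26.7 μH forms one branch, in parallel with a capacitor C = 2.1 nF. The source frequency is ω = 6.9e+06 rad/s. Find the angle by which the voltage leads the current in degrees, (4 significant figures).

-79.44°

X_L = ωL = 184.2 Ω
X_C = 1/(ωC) = 69.01 Ω
Branch 1 (R+jX_L): Z₁ = 70.90 + j184.2 Ω, |Z₁| = 197.4 Ω
Branch 2 (−jX_C): Z₂ = −j69.01 Ω
Parallel: Z = Z₁Z₂/(Z₁+Z₂), |Z| = 100.7 Ω, ∠Z = -79.44°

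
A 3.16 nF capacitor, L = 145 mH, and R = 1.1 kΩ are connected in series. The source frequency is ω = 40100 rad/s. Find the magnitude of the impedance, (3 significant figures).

2350 Ω

X_L = ωL = 5810 Ω
X_C = 1/(ωC) = 7890 Ω
Net reactance X = X_L − X_C = -2080 Ω
Z = 1100 − j2080 Ω
|Z| = √(1100² + 2080²) = 2350 Ω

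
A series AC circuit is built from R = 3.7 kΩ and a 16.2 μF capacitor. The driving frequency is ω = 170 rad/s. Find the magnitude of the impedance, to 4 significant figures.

X_C = 1/(ωC) = 363.1 Ω
Z = 3700 − j363.1 Ω
|Z| = √(3700² + 363.1²) = 3718 Ω

3718 Ω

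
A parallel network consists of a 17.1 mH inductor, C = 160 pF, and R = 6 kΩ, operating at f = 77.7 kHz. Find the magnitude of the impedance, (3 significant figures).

ω = 2πf = 488200 rad/s
X_L = ωL = 8350 Ω
X_C = 1/(ωC) = 12800 Ω
Parallel: admittances add. Y = 1/R + 1/(jωL) + jωC
Y = (0.000167 − j4.17e-05) S
|Y| = 0.000172 S → |Z| = 1/|Y| = 5820 Ω, ∠Z = −∠Y = 14.0°

5820 Ω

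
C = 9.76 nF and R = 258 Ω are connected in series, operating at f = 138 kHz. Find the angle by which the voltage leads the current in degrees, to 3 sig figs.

-24.6°

ω = 2πf = 867100 rad/s
X_C = 1/(ωC) = 118 Ω
Z = 258 − j118 Ω
|Z| = √(258² + 118²) = 284 Ω
∠Z = arctan(-118/258) = -24.6°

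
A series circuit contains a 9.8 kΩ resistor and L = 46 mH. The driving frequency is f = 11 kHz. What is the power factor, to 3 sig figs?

0.951

ω = 2πf = 69120 rad/s
X_L = ωL = 3180 Ω
Z = 9800 + j3180 Ω
|Z| = √(9800² + 3180²) = 10300 Ω
∠Z = arctan(3180/9800) = 18.0°
cos φ = cos(18.0°) = 0.951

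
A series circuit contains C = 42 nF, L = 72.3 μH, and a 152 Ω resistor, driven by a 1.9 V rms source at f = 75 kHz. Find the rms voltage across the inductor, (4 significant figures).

ω = 2πf = 471200 rad/s
X_L = ωL = 34.07 Ω
X_C = 1/(ωC) = 50.53 Ω
Net reactance X = X_L − X_C = -16.45 Ω
Z = 152.0 − j16.45 Ω
|Z| = √(152.0² + 16.45²) = 152.9 Ω
I = V/|Z| = 12.43 mA
V_L = I·|Z_L| = 0.01243 × 34.07 = 0.4234 V

0.4234 V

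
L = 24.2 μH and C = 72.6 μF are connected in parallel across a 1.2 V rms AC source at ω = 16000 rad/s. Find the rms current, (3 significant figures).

X_L = ωL = 0.387 Ω
X_C = 1/(ωC) = 0.861 Ω
Parallel: admittances add. Y = 1/(jωL) + jωC
Y = (0 − j1.42) S
|Y| = 1.42 S → |Z| = 1/|Y| = 0.704 Ω, ∠Z = −∠Y = 90.0°
I = V/|Z| = 1.2/0.704 = 1.71 A

1.71 A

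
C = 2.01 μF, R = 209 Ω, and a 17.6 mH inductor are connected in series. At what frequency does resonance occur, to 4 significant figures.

846.2 Hz

ω₀ = 1/√(LC) = 1/√(0.0176 × 2.01e-06) = 5317 rad/s
f₀ = ω₀/(2π) = 846.2 Hz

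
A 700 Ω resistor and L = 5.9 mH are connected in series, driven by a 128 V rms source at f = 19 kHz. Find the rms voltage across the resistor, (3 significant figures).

ω = 2πf = 119400 rad/s
X_L = ωL = 704 Ω
Z = 700 + j704 Ω
|Z| = √(700² + 704²) = 993 Ω
I = V/|Z| = 129 mA
V_R = I·|Z_R| = 0.129 × 700 = 90.2 V

90.2 V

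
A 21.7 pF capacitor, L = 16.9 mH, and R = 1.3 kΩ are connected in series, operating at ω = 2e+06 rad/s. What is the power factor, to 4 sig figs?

X_L = ωL = 33800 Ω
X_C = 1/(ωC) = 23040 Ω
Net reactance X = X_L − X_C = 10760 Ω
Z = 1300 + j10760 Ω
|Z| = √(1300² + 10760²) = 10840 Ω
∠Z = arctan(10760/1300) = 83.11°
cos φ = cos(83.11°) = 0.1200

0.1200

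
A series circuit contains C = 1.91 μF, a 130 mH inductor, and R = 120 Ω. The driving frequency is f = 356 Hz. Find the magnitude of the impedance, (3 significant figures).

ω = 2πf = 2237 rad/s
X_L = ωL = 291 Ω
X_C = 1/(ωC) = 234 Ω
Net reactance X = X_L − X_C = 56.7 Ω
Z = 120 + j56.7 Ω
|Z| = √(120² + 56.7²) = 133 Ω

133 Ω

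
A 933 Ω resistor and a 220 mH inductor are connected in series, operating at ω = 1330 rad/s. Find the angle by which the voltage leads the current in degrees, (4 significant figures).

17.41°

X_L = ωL = 292.6 Ω
Z = 933.0 + j292.6 Ω
|Z| = √(933.0² + 292.6²) = 977.8 Ω
∠Z = arctan(292.6/933.0) = 17.41°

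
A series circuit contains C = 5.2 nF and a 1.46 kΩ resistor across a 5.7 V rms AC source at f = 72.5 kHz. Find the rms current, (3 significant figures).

ω = 2πf = 455500 rad/s
X_C = 1/(ωC) = 422 Ω
Z = 1460 − j422 Ω
|Z| = √(1460² + 422²) = 1520 Ω
I = V/|Z| = 5.7/1520 = 3.75 mA

3.75 mA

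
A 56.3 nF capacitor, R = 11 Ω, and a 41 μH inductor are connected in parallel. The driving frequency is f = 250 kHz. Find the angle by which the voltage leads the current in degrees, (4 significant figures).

-38.73°

ω = 2πf = 1.571e+06 rad/s
X_L = ωL = 64.40 Ω
X_C = 1/(ωC) = 11.31 Ω
Parallel: admittances add. Y = 1/R + 1/(jωL) + jωC
Y = (0.09091 + j0.07291) S
|Y| = 0.1165 S → |Z| = 1/|Y| = 8.581 Ω, ∠Z = −∠Y = -38.73°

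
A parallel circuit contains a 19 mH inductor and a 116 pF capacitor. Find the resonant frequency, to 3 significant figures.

107 kHz

ω₀ = 1/√(LC) = 1/√(0.019 × 1.16e-10) = 673600 rad/s
f₀ = ω₀/(2π) = 107 kHz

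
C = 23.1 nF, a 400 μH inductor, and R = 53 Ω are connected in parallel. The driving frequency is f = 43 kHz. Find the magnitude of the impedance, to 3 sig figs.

ω = 2πf = 270200 rad/s
X_L = ωL = 108 Ω
X_C = 1/(ωC) = 160 Ω
Parallel: admittances add. Y = 1/R + 1/(jωL) + jωC
Y = (0.0189 − j0.00301) S
|Y| = 0.0191 S → |Z| = 1/|Y| = 52.3 Ω, ∠Z = −∠Y = 9.07°

52.3 Ω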